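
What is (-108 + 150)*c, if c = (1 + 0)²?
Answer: 42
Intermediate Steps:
c = 1 (c = 1² = 1)
(-108 + 150)*c = (-108 + 150)*1 = 42*1 = 42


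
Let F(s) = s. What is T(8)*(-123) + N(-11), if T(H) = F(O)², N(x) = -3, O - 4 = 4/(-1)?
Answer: -3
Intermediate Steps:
O = 0 (O = 4 + 4/(-1) = 4 + 4*(-1) = 4 - 4 = 0)
T(H) = 0 (T(H) = 0² = 0)
T(8)*(-123) + N(-11) = 0*(-123) - 3 = 0 - 3 = -3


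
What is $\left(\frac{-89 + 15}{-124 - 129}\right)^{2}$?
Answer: $\frac{5476}{64009} \approx 0.08555$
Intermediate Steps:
$\left(\frac{-89 + 15}{-124 - 129}\right)^{2} = \left(- \frac{74}{-253}\right)^{2} = \left(\left(-74\right) \left(- \frac{1}{253}\right)\right)^{2} = \left(\frac{74}{253}\right)^{2} = \frac{5476}{64009}$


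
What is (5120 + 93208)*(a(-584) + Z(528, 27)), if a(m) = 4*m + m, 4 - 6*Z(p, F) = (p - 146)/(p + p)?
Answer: -37891673983/132 ≈ -2.8706e+8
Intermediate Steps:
Z(p, F) = ⅔ - (-146 + p)/(12*p) (Z(p, F) = ⅔ - (p - 146)/(6*(p + p)) = ⅔ - (-146 + p)/(6*(2*p)) = ⅔ - (-146 + p)*1/(2*p)/6 = ⅔ - (-146 + p)/(12*p))
a(m) = 5*m
(5120 + 93208)*(a(-584) + Z(528, 27)) = (5120 + 93208)*(5*(-584) + (1/12)*(146 + 7*528)/528) = 98328*(-2920 + (1/12)*(1/528)*(146 + 3696)) = 98328*(-2920 + (1/12)*(1/528)*3842) = 98328*(-2920 + 1921/3168) = 98328*(-9248639/3168) = -37891673983/132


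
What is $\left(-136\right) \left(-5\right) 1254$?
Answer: $852720$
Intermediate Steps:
$\left(-136\right) \left(-5\right) 1254 = 680 \cdot 1254 = 852720$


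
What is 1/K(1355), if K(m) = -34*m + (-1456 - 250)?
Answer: -1/47776 ≈ -2.0931e-5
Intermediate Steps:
K(m) = -1706 - 34*m (K(m) = -34*m - 1706 = -1706 - 34*m)
1/K(1355) = 1/(-1706 - 34*1355) = 1/(-1706 - 46070) = 1/(-47776) = -1/47776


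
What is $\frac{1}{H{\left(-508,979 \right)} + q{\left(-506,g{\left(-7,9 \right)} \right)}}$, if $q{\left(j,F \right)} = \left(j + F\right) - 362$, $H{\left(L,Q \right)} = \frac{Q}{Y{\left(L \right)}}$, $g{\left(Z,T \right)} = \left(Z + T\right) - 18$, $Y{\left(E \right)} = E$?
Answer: $- \frac{508}{450051} \approx -0.0011288$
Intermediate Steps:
$g{\left(Z,T \right)} = -18 + T + Z$ ($g{\left(Z,T \right)} = \left(T + Z\right) - 18 = -18 + T + Z$)
$H{\left(L,Q \right)} = \frac{Q}{L}$
$q{\left(j,F \right)} = -362 + F + j$ ($q{\left(j,F \right)} = \left(F + j\right) - 362 = -362 + F + j$)
$\frac{1}{H{\left(-508,979 \right)} + q{\left(-506,g{\left(-7,9 \right)} \right)}} = \frac{1}{\frac{979}{-508} - 884} = \frac{1}{979 \left(- \frac{1}{508}\right) - 884} = \frac{1}{- \frac{979}{508} - 884} = \frac{1}{- \frac{450051}{508}} = - \frac{508}{450051}$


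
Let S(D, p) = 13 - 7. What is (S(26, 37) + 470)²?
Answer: 226576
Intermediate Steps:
S(D, p) = 6
(S(26, 37) + 470)² = (6 + 470)² = 476² = 226576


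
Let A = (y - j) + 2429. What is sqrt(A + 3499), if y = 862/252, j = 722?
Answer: sqrt(9189418)/42 ≈ 72.176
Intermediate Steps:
y = 431/126 (y = 862*(1/252) = 431/126 ≈ 3.4206)
A = 215513/126 (A = (431/126 - 1*722) + 2429 = (431/126 - 722) + 2429 = -90541/126 + 2429 = 215513/126 ≈ 1710.4)
sqrt(A + 3499) = sqrt(215513/126 + 3499) = sqrt(656387/126) = sqrt(9189418)/42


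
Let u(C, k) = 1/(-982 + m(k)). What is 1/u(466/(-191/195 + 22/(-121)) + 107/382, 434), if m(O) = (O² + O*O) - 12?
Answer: 375718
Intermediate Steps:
m(O) = -12 + 2*O² (m(O) = (O² + O²) - 12 = 2*O² - 12 = -12 + 2*O²)
u(C, k) = 1/(-994 + 2*k²) (u(C, k) = 1/(-982 + (-12 + 2*k²)) = 1/(-994 + 2*k²))
1/u(466/(-191/195 + 22/(-121)) + 107/382, 434) = 1/(1/(2*(-497 + 434²))) = 1/(1/(2*(-497 + 188356))) = 1/((½)/187859) = 1/((½)*(1/187859)) = 1/(1/375718) = 375718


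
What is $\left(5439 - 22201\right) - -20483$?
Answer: $3721$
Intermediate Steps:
$\left(5439 - 22201\right) - -20483 = -16762 + 20483 = 3721$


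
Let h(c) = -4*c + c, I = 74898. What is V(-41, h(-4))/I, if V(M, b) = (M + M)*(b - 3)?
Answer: -41/4161 ≈ -0.0098534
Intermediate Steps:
h(c) = -3*c
V(M, b) = 2*M*(-3 + b) (V(M, b) = (2*M)*(-3 + b) = 2*M*(-3 + b))
V(-41, h(-4))/I = (2*(-41)*(-3 - 3*(-4)))/74898 = (2*(-41)*(-3 + 12))*(1/74898) = (2*(-41)*9)*(1/74898) = -738*1/74898 = -41/4161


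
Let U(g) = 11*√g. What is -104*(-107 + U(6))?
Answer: 11128 - 1144*√6 ≈ 8325.8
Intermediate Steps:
-104*(-107 + U(6)) = -104*(-107 + 11*√6) = 11128 - 1144*√6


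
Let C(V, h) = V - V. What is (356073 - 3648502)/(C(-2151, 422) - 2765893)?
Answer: 3292429/2765893 ≈ 1.1904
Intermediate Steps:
C(V, h) = 0
(356073 - 3648502)/(C(-2151, 422) - 2765893) = (356073 - 3648502)/(0 - 2765893) = -3292429/(-2765893) = -3292429*(-1/2765893) = 3292429/2765893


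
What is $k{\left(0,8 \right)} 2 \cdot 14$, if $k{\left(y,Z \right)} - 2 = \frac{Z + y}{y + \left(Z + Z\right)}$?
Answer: $70$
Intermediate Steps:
$k{\left(y,Z \right)} = 2 + \frac{Z + y}{y + 2 Z}$ ($k{\left(y,Z \right)} = 2 + \frac{Z + y}{y + \left(Z + Z\right)} = 2 + \frac{Z + y}{y + 2 Z}$)
$k{\left(0,8 \right)} 2 \cdot 14 = \frac{3 \cdot 0 + 5 \cdot 8}{0 + 2 \cdot 8} \cdot 2 \cdot 14 = \frac{0 + 40}{0 + 16} \cdot 28 = \frac{1}{16} \cdot 40 \cdot 28 = \frac{5}{2} \cdot 28 = 70$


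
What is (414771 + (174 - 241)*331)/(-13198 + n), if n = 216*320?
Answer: 196297/27961 ≈ 7.0204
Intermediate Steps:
n = 69120
(414771 + (174 - 241)*331)/(-13198 + n) = (414771 + (174 - 241)*331)/(-13198 + 69120) = (414771 - 67*331)/55922 = (414771 - 22177)*(1/55922) = 392594*(1/55922) = 196297/27961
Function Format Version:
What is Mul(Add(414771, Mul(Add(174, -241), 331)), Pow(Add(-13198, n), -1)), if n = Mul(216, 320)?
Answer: Rational(196297, 27961) ≈ 7.0204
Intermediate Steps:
n = 69120
Mul(Add(414771, Mul(Add(174, -241), 331)), Pow(Add(-13198, n), -1)) = Mul(Add(414771, Mul(Add(174, -241), 331)), Pow(Add(-13198, 69120), -1)) = Mul(Add(414771, Mul(-67, 331)), Pow(55922, -1)) = Mul(Add(414771, -22177), Rational(1, 55922)) = Mul(392594, Rational(1, 55922)) = Rational(196297, 27961)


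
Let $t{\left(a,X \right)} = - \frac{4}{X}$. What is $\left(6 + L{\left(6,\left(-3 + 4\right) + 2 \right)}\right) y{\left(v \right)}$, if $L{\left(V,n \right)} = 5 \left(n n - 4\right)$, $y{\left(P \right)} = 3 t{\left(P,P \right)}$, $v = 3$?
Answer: $-124$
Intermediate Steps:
$y{\left(P \right)} = - \frac{12}{P}$ ($y{\left(P \right)} = 3 \left(- \frac{4}{P}\right) = - \frac{12}{P}$)
$L{\left(V,n \right)} = -20 + 5 n^{2}$ ($L{\left(V,n \right)} = 5 \left(n^{2} - 4\right) = 5 \left(-4 + n^{2}\right) = -20 + 5 n^{2}$)
$\left(6 + L{\left(6,\left(-3 + 4\right) + 2 \right)}\right) y{\left(v \right)} = \left(6 - \left(20 - 5 \left(\left(-3 + 4\right) + 2\right)^{2}\right)\right) \left(- \frac{12}{3}\right) = \left(6 - \left(20 - 5 \left(1 + 2\right)^{2}\right)\right) \left(\left(-12\right) \frac{1}{3}\right) = \left(6 - \left(20 - 5 \cdot 3^{2}\right)\right) \left(-4\right) = \left(6 + \left(-20 + 5 \cdot 9\right)\right) \left(-4\right) = \left(6 + \left(-20 + 45\right)\right) \left(-4\right) = \left(6 + 25\right) \left(-4\right) = 31 \left(-4\right) = -124$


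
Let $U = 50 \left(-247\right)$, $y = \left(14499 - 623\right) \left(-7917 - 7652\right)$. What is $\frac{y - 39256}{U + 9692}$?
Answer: $\frac{36012450}{443} \approx 81292.0$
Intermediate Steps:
$y = -216035444$ ($y = 13876 \left(-15569\right) = -216035444$)
$U = -12350$
$\frac{y - 39256}{U + 9692} = \frac{-216035444 - 39256}{-12350 + 9692} = - \frac{216074700}{-2658} = \left(-216074700\right) \left(- \frac{1}{2658}\right) = \frac{36012450}{443}$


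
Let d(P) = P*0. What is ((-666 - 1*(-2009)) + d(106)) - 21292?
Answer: -19949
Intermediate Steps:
d(P) = 0
((-666 - 1*(-2009)) + d(106)) - 21292 = ((-666 - 1*(-2009)) + 0) - 21292 = ((-666 + 2009) + 0) - 21292 = (1343 + 0) - 21292 = 1343 - 21292 = -19949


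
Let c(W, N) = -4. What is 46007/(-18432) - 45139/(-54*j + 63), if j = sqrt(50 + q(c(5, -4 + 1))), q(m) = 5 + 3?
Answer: 553304431/37582848 + 90278*sqrt(58)/6117 ≈ 127.12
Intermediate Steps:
q(m) = 8
j = sqrt(58) (j = sqrt(50 + 8) = sqrt(58) ≈ 7.6158)
46007/(-18432) - 45139/(-54*j + 63) = 46007/(-18432) - 45139/(-54*sqrt(58) + 63) = 46007*(-1/18432) - 45139/(63 - 54*sqrt(58)) = -46007/18432 - 45139/(63 - 54*sqrt(58))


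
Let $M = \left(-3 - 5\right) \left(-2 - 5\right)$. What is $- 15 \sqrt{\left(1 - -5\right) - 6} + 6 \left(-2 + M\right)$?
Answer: $324$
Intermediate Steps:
$M = 56$ ($M = \left(-8\right) \left(-7\right) = 56$)
$- 15 \sqrt{\left(1 - -5\right) - 6} + 6 \left(-2 + M\right) = - 15 \sqrt{\left(1 - -5\right) - 6} + 6 \left(-2 + 56\right) = - 15 \sqrt{\left(1 + 5\right) - 6} + 6 \cdot 54 = - 15 \sqrt{6 - 6} + 324 = - 15 \sqrt{0} + 324 = \left(-15\right) 0 + 324 = 0 + 324 = 324$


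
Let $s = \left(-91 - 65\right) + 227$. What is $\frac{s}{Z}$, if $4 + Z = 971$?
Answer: $\frac{71}{967} \approx 0.073423$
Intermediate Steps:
$Z = 967$ ($Z = -4 + 971 = 967$)
$s = 71$ ($s = -156 + 227 = 71$)
$\frac{s}{Z} = \frac{71}{967}$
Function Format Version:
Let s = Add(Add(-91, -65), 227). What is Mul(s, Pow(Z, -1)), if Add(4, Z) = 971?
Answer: Rational(71, 967) ≈ 0.073423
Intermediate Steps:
Z = 967 (Z = Add(-4, 971) = 967)
s = 71 (s = Add(-156, 227) = 71)
Mul(s, Pow(Z, -1)) = Mul(71, Pow(967, -1)) = Mul(71, Rational(1, 967)) = Rational(71, 967)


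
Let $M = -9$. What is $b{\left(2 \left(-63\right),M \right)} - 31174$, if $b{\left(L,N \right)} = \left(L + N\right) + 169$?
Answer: $-31140$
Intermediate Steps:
$b{\left(L,N \right)} = 169 + L + N$
$b{\left(2 \left(-63\right),M \right)} - 31174 = \left(169 + 2 \left(-63\right) - 9\right) - 31174 = \left(169 - 126 - 9\right) - 31174 = 34 - 31174 = -31140$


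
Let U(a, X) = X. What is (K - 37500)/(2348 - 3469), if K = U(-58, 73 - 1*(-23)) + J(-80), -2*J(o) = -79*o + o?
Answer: 40524/1121 ≈ 36.150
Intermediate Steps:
J(o) = 39*o (J(o) = -(-79*o + o)/2 = -(-39)*o = 39*o)
K = -3024 (K = (73 - 1*(-23)) + 39*(-80) = (73 + 23) - 3120 = 96 - 3120 = -3024)
(K - 37500)/(2348 - 3469) = (-3024 - 37500)/(2348 - 3469) = -40524/(-1121) = -40524*(-1/1121) = 40524/1121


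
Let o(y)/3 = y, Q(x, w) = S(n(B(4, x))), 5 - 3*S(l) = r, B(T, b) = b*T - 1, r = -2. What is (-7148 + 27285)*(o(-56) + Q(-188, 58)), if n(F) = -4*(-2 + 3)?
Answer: -10008089/3 ≈ -3.3360e+6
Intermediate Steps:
B(T, b) = -1 + T*b (B(T, b) = T*b - 1 = -1 + T*b)
n(F) = -4 (n(F) = -4*1 = -4)
S(l) = 7/3 (S(l) = 5/3 - ⅓*(-2) = 5/3 + ⅔ = 7/3)
Q(x, w) = 7/3
o(y) = 3*y
(-7148 + 27285)*(o(-56) + Q(-188, 58)) = (-7148 + 27285)*(3*(-56) + 7/3) = 20137*(-168 + 7/3) = 20137*(-497/3) = -10008089/3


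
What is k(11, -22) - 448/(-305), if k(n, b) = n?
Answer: 3803/305 ≈ 12.469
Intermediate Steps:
k(11, -22) - 448/(-305) = 11 - 448/(-305) = 11 - 1/305*(-448) = 11 + 448/305 = 3803/305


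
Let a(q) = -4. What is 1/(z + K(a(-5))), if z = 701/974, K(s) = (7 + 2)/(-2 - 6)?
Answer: -3896/1579 ≈ -2.4674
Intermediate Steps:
K(s) = -9/8 (K(s) = 9/(-8) = 9*(-⅛) = -9/8)
z = 701/974 (z = 701*(1/974) = 701/974 ≈ 0.71971)
1/(z + K(a(-5))) = 1/(701/974 - 9/8) = 1/(-1579/3896) = -3896/1579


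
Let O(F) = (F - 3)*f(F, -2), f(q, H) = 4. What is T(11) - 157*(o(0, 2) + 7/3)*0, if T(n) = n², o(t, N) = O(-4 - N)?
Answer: 121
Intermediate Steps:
O(F) = -12 + 4*F (O(F) = (F - 3)*4 = (-3 + F)*4 = -12 + 4*F)
o(t, N) = -28 - 4*N (o(t, N) = -12 + 4*(-4 - N) = -12 + (-16 - 4*N) = -28 - 4*N)
T(11) - 157*(o(0, 2) + 7/3)*0 = 11² - 157*((-28 - 4*2) + 7/3)*0 = 121 - 157*((-28 - 8) + 7*(⅓))*0 = 121 - 157*(-36 + 7/3)*0 = 121 - (-15857)*0/3 = 121 - 157*0 = 121 + 0 = 121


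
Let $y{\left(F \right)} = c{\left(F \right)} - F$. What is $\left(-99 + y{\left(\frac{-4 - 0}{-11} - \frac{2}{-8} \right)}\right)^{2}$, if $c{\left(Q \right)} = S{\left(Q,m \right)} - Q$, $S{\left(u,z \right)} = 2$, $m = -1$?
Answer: $\frac{4669921}{484} \approx 9648.6$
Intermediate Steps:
$c{\left(Q \right)} = 2 - Q$
$y{\left(F \right)} = 2 - 2 F$ ($y{\left(F \right)} = \left(2 - F\right) - F = 2 - 2 F$)
$\left(-99 + y{\left(\frac{-4 - 0}{-11} - \frac{2}{-8} \right)}\right)^{2} = \left(-99 + \left(2 - 2 \left(\frac{-4 - 0}{-11} - \frac{2}{-8}\right)\right)\right)^{2} = \left(-99 + \left(2 - 2 \left(\left(-4 + 0\right) \left(- \frac{1}{11}\right) - - \frac{1}{4}\right)\right)\right)^{2} = \left(-99 + \left(2 - 2 \left(\left(-4\right) \left(- \frac{1}{11}\right) + \frac{1}{4}\right)\right)\right)^{2} = \left(-99 + \left(2 - 2 \left(\frac{4}{11} + \frac{1}{4}\right)\right)\right)^{2} = \left(-99 + \left(2 - \frac{27}{22}\right)\right)^{2} = \left(-99 + \frac{17}{22}\right)^{2} = \left(- \frac{2161}{22}\right)^{2} = \frac{4669921}{484}$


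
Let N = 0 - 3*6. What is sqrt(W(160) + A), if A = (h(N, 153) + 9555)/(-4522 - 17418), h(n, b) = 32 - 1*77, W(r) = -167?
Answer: I*sqrt(805963706)/2194 ≈ 12.94*I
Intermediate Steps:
N = -18 (N = 0 - 18 = -18)
h(n, b) = -45 (h(n, b) = 32 - 77 = -45)
A = -951/2194 (A = (-45 + 9555)/(-4522 - 17418) = 9510/(-21940) = 9510*(-1/21940) = -951/2194 ≈ -0.43345)
sqrt(W(160) + A) = sqrt(-167 - 951/2194) = sqrt(-367349/2194) = I*sqrt(805963706)/2194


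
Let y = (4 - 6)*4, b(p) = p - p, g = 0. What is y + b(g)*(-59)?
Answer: -8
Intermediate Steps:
b(p) = 0
y = -8 (y = -2*4 = -8)
y + b(g)*(-59) = -8 + 0*(-59) = -8 + 0 = -8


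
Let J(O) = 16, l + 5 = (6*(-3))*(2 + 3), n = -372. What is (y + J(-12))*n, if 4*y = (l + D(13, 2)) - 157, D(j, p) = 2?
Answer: 17298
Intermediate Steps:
l = -95 (l = -5 + (6*(-3))*(2 + 3) = -5 - 18*5 = -5 - 90 = -95)
y = -125/2 (y = ((-95 + 2) - 157)/4 = (-93 - 157)/4 = (1/4)*(-250) = -125/2 ≈ -62.500)
(y + J(-12))*n = (-125/2 + 16)*(-372) = -93/2*(-372) = 17298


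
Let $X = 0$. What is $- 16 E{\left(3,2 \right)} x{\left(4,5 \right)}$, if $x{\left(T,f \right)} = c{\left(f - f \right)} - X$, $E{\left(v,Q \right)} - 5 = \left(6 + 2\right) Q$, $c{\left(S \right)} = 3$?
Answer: $-1008$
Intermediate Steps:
$E{\left(v,Q \right)} = 5 + 8 Q$ ($E{\left(v,Q \right)} = 5 + \left(6 + 2\right) Q = 5 + 8 Q$)
$x{\left(T,f \right)} = 3$ ($x{\left(T,f \right)} = 3 - 0 = 3 + 0 = 3$)
$- 16 E{\left(3,2 \right)} x{\left(4,5 \right)} = - 16 \left(5 + 8 \cdot 2\right) 3 = - 16 \left(5 + 16\right) 3 = \left(-16\right) 21 \cdot 3 = \left(-336\right) 3 = -1008$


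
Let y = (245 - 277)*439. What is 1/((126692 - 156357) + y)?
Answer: -1/43713 ≈ -2.2876e-5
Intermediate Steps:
y = -14048 (y = -32*439 = -14048)
1/((126692 - 156357) + y) = 1/((126692 - 156357) - 14048) = 1/(-29665 - 14048) = 1/(-43713) = -1/43713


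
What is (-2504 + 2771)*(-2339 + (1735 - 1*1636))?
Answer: -598080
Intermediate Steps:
(-2504 + 2771)*(-2339 + (1735 - 1*1636)) = 267*(-2339 + (1735 - 1636)) = 267*(-2339 + 99) = 267*(-2240) = -598080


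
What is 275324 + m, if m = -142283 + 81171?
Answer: 214212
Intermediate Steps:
m = -61112
275324 + m = 275324 - 61112 = 214212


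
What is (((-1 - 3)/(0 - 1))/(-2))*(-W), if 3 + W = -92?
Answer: -190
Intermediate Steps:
W = -95 (W = -3 - 92 = -95)
(((-1 - 3)/(0 - 1))/(-2))*(-W) = (((-1 - 3)/(0 - 1))/(-2))*(-1*(-95)) = (-4/(-1)*(-½))*95 = (-4*(-1)*(-½))*95 = (4*(-½))*95 = -2*95 = -190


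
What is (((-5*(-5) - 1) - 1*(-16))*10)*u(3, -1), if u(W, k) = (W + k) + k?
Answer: 400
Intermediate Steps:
u(W, k) = W + 2*k
(((-5*(-5) - 1) - 1*(-16))*10)*u(3, -1) = (((-5*(-5) - 1) - 1*(-16))*10)*(3 + 2*(-1)) = (((25 - 1) + 16)*10)*(3 - 2) = ((24 + 16)*10)*1 = (40*10)*1 = 400*1 = 400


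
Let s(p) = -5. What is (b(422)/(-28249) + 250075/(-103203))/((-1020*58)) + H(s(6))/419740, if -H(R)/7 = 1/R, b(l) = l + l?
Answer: 27958813978163/624088147774267800 ≈ 4.4799e-5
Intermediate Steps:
b(l) = 2*l
H(R) = -7/R
(b(422)/(-28249) + 250075/(-103203))/((-1020*58)) + H(s(6))/419740 = ((2*422)/(-28249) + 250075/(-103203))/((-1020*58)) - 7/(-5)/419740 = (844*(-1/28249) + 250075*(-1/103203))/(-59160) - 7*(-⅕)*(1/419740) = (-844/28249 - 250075/103203)*(-1/59160) + (7/5)*(1/419740) = -7151472007/2915381547*(-1/59160) + 7/2098700 = 246602483/5947378355880 + 7/2098700 = 27958813978163/624088147774267800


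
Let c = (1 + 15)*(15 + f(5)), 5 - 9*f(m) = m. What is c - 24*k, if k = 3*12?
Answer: -624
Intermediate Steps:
f(m) = 5/9 - m/9
k = 36
c = 240 (c = (1 + 15)*(15 + (5/9 - 1/9*5)) = 16*(15 + (5/9 - 5/9)) = 16*(15 + 0) = 16*15 = 240)
c - 24*k = 240 - 24*36 = 240 - 864 = -624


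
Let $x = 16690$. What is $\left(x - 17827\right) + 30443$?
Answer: $29306$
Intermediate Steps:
$\left(x - 17827\right) + 30443 = \left(16690 - 17827\right) + 30443 = -1137 + 30443 = 29306$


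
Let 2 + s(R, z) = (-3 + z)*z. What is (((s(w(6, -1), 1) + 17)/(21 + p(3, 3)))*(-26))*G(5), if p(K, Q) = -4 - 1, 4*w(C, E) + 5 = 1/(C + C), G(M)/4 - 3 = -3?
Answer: 0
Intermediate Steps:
G(M) = 0 (G(M) = 12 + 4*(-3) = 12 - 12 = 0)
w(C, E) = -5/4 + 1/(8*C) (w(C, E) = -5/4 + 1/(4*(C + C)) = -5/4 + 1/(4*((2*C))) = -5/4 + (1/(2*C))/4 = -5/4 + 1/(8*C))
p(K, Q) = -5
s(R, z) = -2 + z*(-3 + z) (s(R, z) = -2 + (-3 + z)*z = -2 + z*(-3 + z))
(((s(w(6, -1), 1) + 17)/(21 + p(3, 3)))*(-26))*G(5) = ((((-2 + 1² - 3*1) + 17)/(21 - 5))*(-26))*0 = ((((-2 + 1 - 3) + 17)/16)*(-26))*0 = (((-4 + 17)*(1/16))*(-26))*0 = ((13*(1/16))*(-26))*0 = ((13/16)*(-26))*0 = -169/8*0 = 0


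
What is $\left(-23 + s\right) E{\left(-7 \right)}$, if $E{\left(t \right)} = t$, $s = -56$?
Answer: $553$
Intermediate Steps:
$\left(-23 + s\right) E{\left(-7 \right)} = \left(-23 - 56\right) \left(-7\right) = \left(-79\right) \left(-7\right) = 553$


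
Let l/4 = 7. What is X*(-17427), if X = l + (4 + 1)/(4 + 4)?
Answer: -3990783/8 ≈ -4.9885e+5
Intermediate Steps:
l = 28 (l = 4*7 = 28)
X = 229/8 (X = 28 + (4 + 1)/(4 + 4) = 28 + 5/8 = 229/8 ≈ 28.625)
X*(-17427) = (229/8)*(-17427) = -3990783/8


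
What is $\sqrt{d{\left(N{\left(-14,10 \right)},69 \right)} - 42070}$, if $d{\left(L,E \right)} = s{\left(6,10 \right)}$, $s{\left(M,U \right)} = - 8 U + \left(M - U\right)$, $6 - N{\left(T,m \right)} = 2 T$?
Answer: $i \sqrt{42154} \approx 205.31 i$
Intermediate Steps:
$N{\left(T,m \right)} = 6 - 2 T$
$s{\left(M,U \right)} = M - 9 U$
$d{\left(L,E \right)} = -84$ ($d{\left(L,E \right)} = 6 - 90 = -84$)
$\sqrt{d{\left(N{\left(-14,10 \right)},69 \right)} - 42070} = \sqrt{-84 - 42070} = \sqrt{-42154} = i \sqrt{42154}$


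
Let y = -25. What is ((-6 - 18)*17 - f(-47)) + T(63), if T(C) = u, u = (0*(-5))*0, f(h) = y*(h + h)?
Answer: -2758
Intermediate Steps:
f(h) = -50*h (f(h) = -25*(h + h) = -50*h)
u = 0 (u = 0*0 = 0)
T(C) = 0
((-6 - 18)*17 - f(-47)) + T(63) = ((-6 - 18)*17 - (-50)*(-47)) + 0 = (-24*17 - 1*2350) + 0 = (-408 - 2350) + 0 = -2758 + 0 = -2758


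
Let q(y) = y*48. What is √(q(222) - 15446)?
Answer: I*√4790 ≈ 69.21*I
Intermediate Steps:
q(y) = 48*y
√(q(222) - 15446) = √(48*222 - 15446) = √(10656 - 15446) = √(-4790) = I*√4790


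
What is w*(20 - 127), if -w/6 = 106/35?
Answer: 68052/35 ≈ 1944.3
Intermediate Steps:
w = -636/35 ≈ -18.171
w*(20 - 127) = -636*(20 - 127)/35 = -636/35*(-107) = 68052/35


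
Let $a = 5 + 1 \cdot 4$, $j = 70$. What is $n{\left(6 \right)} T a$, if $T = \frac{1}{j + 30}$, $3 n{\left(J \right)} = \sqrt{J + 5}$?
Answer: $\frac{3 \sqrt{11}}{100} \approx 0.099499$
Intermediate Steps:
$n{\left(J \right)} = \frac{\sqrt{5 + J}}{3}$ ($n{\left(J \right)} = \frac{\sqrt{J + 5}}{3} = \frac{\sqrt{5 + J}}{3}$)
$a = 9$ ($a = 5 + 4 = 9$)
$T = \frac{1}{100}$ ($T = \frac{1}{70 + 30} = \frac{1}{100} \approx 0.01$)
$n{\left(6 \right)} T a = \frac{\sqrt{5 + 6}}{3} \cdot \frac{1}{100} \cdot 9 = \frac{\sqrt{11}}{3} \cdot \frac{1}{100} \cdot 9 = \frac{\sqrt{11}}{300} \cdot 9 = \frac{3 \sqrt{11}}{100}$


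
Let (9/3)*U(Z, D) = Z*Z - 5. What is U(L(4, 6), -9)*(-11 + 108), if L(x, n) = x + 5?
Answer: 7372/3 ≈ 2457.3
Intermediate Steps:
L(x, n) = 5 + x
U(Z, D) = -5/3 + Z²/3 (U(Z, D) = (Z*Z - 5)/3 = (Z² - 5)/3 = (-5 + Z²)/3 = -5/3 + Z²/3)
U(L(4, 6), -9)*(-11 + 108) = (-5/3 + (5 + 4)²/3)*(-11 + 108) = (-5/3 + (⅓)*9²)*97 = (-5/3 + (⅓)*81)*97 = (-5/3 + 27)*97 = (76/3)*97 = 7372/3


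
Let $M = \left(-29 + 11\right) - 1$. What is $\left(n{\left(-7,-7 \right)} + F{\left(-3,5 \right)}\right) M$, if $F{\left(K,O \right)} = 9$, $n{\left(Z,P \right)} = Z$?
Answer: $-38$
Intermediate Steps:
$M = -19$ ($M = -18 - 1 = -19$)
$\left(n{\left(-7,-7 \right)} + F{\left(-3,5 \right)}\right) M = \left(-7 + 9\right) \left(-19\right) = 2 \left(-19\right) = -38$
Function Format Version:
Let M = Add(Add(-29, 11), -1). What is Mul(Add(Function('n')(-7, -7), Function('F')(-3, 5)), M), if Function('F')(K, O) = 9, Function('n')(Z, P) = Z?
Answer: -38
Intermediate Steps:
M = -19 (M = Add(-18, -1) = -19)
Mul(Add(Function('n')(-7, -7), Function('F')(-3, 5)), M) = Mul(Add(-7, 9), -19) = Mul(2, -19) = -38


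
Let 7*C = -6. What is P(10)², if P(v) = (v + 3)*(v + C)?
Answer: 692224/49 ≈ 14127.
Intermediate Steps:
C = -6/7 (C = (⅐)*(-6) = -6/7 ≈ -0.85714)
P(v) = (3 + v)*(-6/7 + v) (P(v) = (v + 3)*(v - 6/7) = (3 + v)*(-6/7 + v))
P(10)² = (-18/7 + 10² + (15/7)*10)² = (-18/7 + 100 + 150/7)² = (832/7)² = 692224/49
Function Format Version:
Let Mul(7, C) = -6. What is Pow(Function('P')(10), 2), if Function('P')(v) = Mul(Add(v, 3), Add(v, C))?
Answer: Rational(692224, 49) ≈ 14127.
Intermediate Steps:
C = Rational(-6, 7) (C = Mul(Rational(1, 7), -6) = Rational(-6, 7) ≈ -0.85714)
Function('P')(v) = Mul(Add(3, v), Add(Rational(-6, 7), v)) (Function('P')(v) = Mul(Add(v, 3), Add(v, Rational(-6, 7))) = Mul(Add(3, v), Add(Rational(-6, 7), v)))
Pow(Function('P')(10), 2) = Pow(Add(Rational(-18, 7), Pow(10, 2), Mul(Rational(15, 7), 10)), 2) = Pow(Add(Rational(-18, 7), 100, Rational(150, 7)), 2) = Pow(Rational(832, 7), 2) = Rational(692224, 49)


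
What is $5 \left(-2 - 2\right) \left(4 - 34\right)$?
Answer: $600$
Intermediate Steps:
$5 \left(-2 - 2\right) \left(4 - 34\right) = 5 \left(-4\right) \left(-30\right) = \left(-20\right) \left(-30\right) = 600$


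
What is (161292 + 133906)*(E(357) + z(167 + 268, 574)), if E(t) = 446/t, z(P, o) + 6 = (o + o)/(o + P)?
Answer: -384178942744/360213 ≈ -1.0665e+6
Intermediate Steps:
z(P, o) = -6 + 2*o/(P + o) (z(P, o) = -6 + (o + o)/(o + P) = -6 + (2*o)/(P + o) = -6 + 2*o/(P + o))
(161292 + 133906)*(E(357) + z(167 + 268, 574)) = (161292 + 133906)*(446/357 + 2*(-3*(167 + 268) - 2*574)/((167 + 268) + 574)) = 295198*(446*(1/357) + 2*(-3*435 - 1148)/(435 + 574)) = 295198*(446/357 + 2*(-1305 - 1148)/1009) = 295198*(446/357 + 2*(1/1009)*(-2453)) = 295198*(446/357 - 4906/1009) = 295198*(-1301428/360213) = -384178942744/360213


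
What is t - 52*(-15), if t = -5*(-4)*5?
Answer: 880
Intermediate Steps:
t = 100 (t = 20*5 = 100)
t - 52*(-15) = 100 - 52*(-15) = 100 + 780 = 880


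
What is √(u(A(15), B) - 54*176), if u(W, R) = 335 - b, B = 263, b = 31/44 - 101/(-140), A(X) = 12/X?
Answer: I*√1359286390/385 ≈ 95.762*I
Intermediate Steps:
b = 549/385 (b = 31*(1/44) - 101*(-1/140) = 31/44 + 101/140 = 549/385 ≈ 1.4260)
u(W, R) = 128426/385 (u(W, R) = 335 - 1*549/385 = 335 - 549/385 = 128426/385)
√(u(A(15), B) - 54*176) = √(128426/385 - 54*176) = √(128426/385 - 9504) = √(-3530614/385) = I*√1359286390/385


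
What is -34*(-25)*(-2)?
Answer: -1700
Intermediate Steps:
-34*(-25)*(-2) = 850*(-2) = -1700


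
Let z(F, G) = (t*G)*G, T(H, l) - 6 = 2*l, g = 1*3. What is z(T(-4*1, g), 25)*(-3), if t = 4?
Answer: -7500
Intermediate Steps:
g = 3
T(H, l) = 6 + 2*l
z(F, G) = 4*G**2 (z(F, G) = (4*G)*G = 4*G**2)
z(T(-4*1, g), 25)*(-3) = (4*25**2)*(-3) = (4*625)*(-3) = 2500*(-3) = -7500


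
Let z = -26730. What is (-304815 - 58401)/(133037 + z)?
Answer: -363216/106307 ≈ -3.4167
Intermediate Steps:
(-304815 - 58401)/(133037 + z) = (-304815 - 58401)/(133037 - 26730) = -363216/106307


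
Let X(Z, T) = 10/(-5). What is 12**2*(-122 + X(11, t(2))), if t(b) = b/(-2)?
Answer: -17856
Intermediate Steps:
t(b) = -b/2 (t(b) = b*(-1/2) = -b/2)
X(Z, T) = -2 (X(Z, T) = 10*(-1/5) = -2)
12**2*(-122 + X(11, t(2))) = 12**2*(-122 - 2) = 144*(-124) = -17856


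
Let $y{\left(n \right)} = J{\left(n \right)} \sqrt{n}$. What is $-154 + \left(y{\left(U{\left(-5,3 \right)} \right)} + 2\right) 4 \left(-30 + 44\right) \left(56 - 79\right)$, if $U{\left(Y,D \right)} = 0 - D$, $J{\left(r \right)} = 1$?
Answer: $-2730 - 1288 i \sqrt{3} \approx -2730.0 - 2230.9 i$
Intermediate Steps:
$U{\left(Y,D \right)} = - D$
$y{\left(n \right)} = \sqrt{n}$ ($y{\left(n \right)} = 1 \sqrt{n} = \sqrt{n}$)
$-154 + \left(y{\left(U{\left(-5,3 \right)} \right)} + 2\right) 4 \left(-30 + 44\right) \left(56 - 79\right) = -154 + \left(\sqrt{\left(-1\right) 3} + 2\right) 4 \left(-30 + 44\right) \left(56 - 79\right) = -154 + \left(\sqrt{-3} + 2\right) 4 \cdot 14 \left(-23\right) = -154 + \left(i \sqrt{3} + 2\right) 4 \left(-322\right) = -154 + \left(2 + i \sqrt{3}\right) 4 \left(-322\right) = -154 + \left(8 + 4 i \sqrt{3}\right) \left(-322\right) = -154 - \left(2576 + 1288 i \sqrt{3}\right) = -2730 - 1288 i \sqrt{3}$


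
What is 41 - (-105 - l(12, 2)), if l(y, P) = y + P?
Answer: 160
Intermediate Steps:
l(y, P) = P + y
41 - (-105 - l(12, 2)) = 41 - (-105 - (2 + 12)) = 41 - (-105 - 1*14) = 41 - (-105 - 14) = 41 - 1*(-119) = 41 + 119 = 160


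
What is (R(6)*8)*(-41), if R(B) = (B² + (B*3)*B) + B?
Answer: -49200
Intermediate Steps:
R(B) = B + 4*B² (R(B) = (B² + (3*B)*B) + B = (B² + 3*B²) + B = 4*B² + B = B + 4*B²)
(R(6)*8)*(-41) = ((6*(1 + 4*6))*8)*(-41) = ((6*(1 + 24))*8)*(-41) = ((6*25)*8)*(-41) = (150*8)*(-41) = 1200*(-41) = -49200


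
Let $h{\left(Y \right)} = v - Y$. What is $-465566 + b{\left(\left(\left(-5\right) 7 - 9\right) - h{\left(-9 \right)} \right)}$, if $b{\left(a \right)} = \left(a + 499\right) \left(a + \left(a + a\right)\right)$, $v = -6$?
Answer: $-529298$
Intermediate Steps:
$h{\left(Y \right)} = -6 - Y$
$b{\left(a \right)} = 3 a \left(499 + a\right)$ ($b{\left(a \right)} = \left(499 + a\right) \left(a + 2 a\right) = \left(499 + a\right) 3 a = 3 a \left(499 + a\right)$)
$-465566 + b{\left(\left(\left(-5\right) 7 - 9\right) - h{\left(-9 \right)} \right)} = -465566 + 3 \left(\left(\left(-5\right) 7 - 9\right) - \left(-6 - -9\right)\right) \left(499 - \left(38 + 9\right)\right) = -465566 + 3 \left(\left(-35 - 9\right) - \left(-6 + 9\right)\right) \left(499 - 47\right) = -465566 + 3 \left(-44 - 3\right) \left(499 - 47\right) = -465566 + 3 \left(-47\right) \left(499 - 47\right) = -465566 + 3 \left(-47\right) 452 = -465566 - 63732 = -529298$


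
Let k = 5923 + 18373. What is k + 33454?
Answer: 57750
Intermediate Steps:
k = 24296
k + 33454 = 24296 + 33454 = 57750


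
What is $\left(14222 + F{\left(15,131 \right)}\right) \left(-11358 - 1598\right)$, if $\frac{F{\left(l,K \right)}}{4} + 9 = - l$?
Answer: $-183016456$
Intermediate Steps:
$F{\left(l,K \right)} = -36 - 4 l$ ($F{\left(l,K \right)} = -36 + 4 \left(- l\right) = -36 - 4 l$)
$\left(14222 + F{\left(15,131 \right)}\right) \left(-11358 - 1598\right) = \left(14222 - 96\right) \left(-11358 - 1598\right) = \left(14222 - 96\right) \left(-12956\right) = 14126 \left(-12956\right) = -183016456$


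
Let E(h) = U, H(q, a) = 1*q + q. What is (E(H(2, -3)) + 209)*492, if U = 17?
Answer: 111192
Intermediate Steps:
H(q, a) = 2*q (H(q, a) = q + q = 2*q)
E(h) = 17
(E(H(2, -3)) + 209)*492 = (17 + 209)*492 = 226*492 = 111192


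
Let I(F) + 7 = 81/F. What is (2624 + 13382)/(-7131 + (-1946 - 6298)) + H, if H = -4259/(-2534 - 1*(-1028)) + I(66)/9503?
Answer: 720633486302/403405913625 ≈ 1.7864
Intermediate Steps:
I(F) = -7 + 81/F
H = 222555208/78713349 (H = -4259/(-2534 - 1*(-1028)) + (-7 + 81/66)/9503 = -4259/(-2534 + 1028) + (-7 + 81*(1/66))*(1/9503) = -4259/(-1506) + (-7 + 27/22)*(1/9503) = -4259*(-1/1506) - 127/22*1/9503 = 4259/1506 - 127/209066 = 222555208/78713349 ≈ 2.8274)
(2624 + 13382)/(-7131 + (-1946 - 6298)) + H = (2624 + 13382)/(-7131 + (-1946 - 6298)) + 222555208/78713349 = 16006/(-7131 - 8244) + 222555208/78713349 = 16006/(-15375) + 222555208/78713349 = 16006*(-1/15375) + 222555208/78713349 = -16006/15375 + 222555208/78713349 = 720633486302/403405913625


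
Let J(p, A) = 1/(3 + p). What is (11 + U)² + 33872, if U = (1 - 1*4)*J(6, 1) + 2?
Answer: 306292/9 ≈ 34032.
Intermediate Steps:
U = 5/3 (U = (1 - 1*4)/(3 + 6) + 2 = (1 - 4)/9 + 2 = -3*⅑ + 2 = -⅓ + 2 = 5/3 ≈ 1.6667)
(11 + U)² + 33872 = (11 + 5/3)² + 33872 = (38/3)² + 33872 = 1444/9 + 33872 = 306292/9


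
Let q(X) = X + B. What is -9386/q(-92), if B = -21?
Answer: 9386/113 ≈ 83.062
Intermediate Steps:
q(X) = -21 + X (q(X) = X - 21 = -21 + X)
-9386/q(-92) = -9386/(-21 - 92) = -9386/(-113) = -9386*(-1/113) = 9386/113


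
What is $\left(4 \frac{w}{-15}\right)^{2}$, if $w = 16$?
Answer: $\frac{4096}{225} \approx 18.204$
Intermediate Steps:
$\left(4 \frac{w}{-15}\right)^{2} = \left(4 \frac{16}{-15}\right)^{2} = \left(4 \cdot 16 \left(- \frac{1}{15}\right)\right)^{2} = \left(4 \left(- \frac{16}{15}\right)\right)^{2} = \left(- \frac{64}{15}\right)^{2} = \frac{4096}{225}$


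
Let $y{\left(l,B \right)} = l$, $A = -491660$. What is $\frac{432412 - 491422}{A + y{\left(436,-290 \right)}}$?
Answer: $\frac{29505}{245612} \approx 0.12013$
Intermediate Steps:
$\frac{432412 - 491422}{A + y{\left(436,-290 \right)}} = \frac{432412 - 491422}{-491660 + 436} = - \frac{59010}{-491224} = \left(-59010\right) \left(- \frac{1}{491224}\right) = \frac{29505}{245612}$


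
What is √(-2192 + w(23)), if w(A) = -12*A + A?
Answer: I*√2445 ≈ 49.447*I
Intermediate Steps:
w(A) = -11*A
√(-2192 + w(23)) = √(-2192 - 11*23) = √(-2192 - 253) = √(-2445) = I*√2445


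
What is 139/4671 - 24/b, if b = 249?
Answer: -25831/387693 ≈ -0.066628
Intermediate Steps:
139/4671 - 24/b = 139/4671 - 24/249 = 139*(1/4671) - 24*1/249 = 139/4671 - 8/83 = -25831/387693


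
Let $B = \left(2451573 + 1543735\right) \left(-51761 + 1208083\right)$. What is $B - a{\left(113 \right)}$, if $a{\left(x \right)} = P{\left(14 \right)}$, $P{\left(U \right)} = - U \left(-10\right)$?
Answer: $4619862537036$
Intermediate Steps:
$B = 4619862537176$ ($B = 3995308 \cdot 1156322 = 4619862537176$)
$P{\left(U \right)} = 10 U$ ($P{\left(U \right)} = - \left(-10\right) U = 10 U$)
$a{\left(x \right)} = 140$ ($a{\left(x \right)} = 10 \cdot 14 = 140$)
$B - a{\left(113 \right)} = 4619862537176 - 140 = 4619862537036$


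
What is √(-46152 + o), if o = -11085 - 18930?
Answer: 3*I*√8463 ≈ 275.98*I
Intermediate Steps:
o = -30015
√(-46152 + o) = √(-46152 - 30015) = √(-76167) = 3*I*√8463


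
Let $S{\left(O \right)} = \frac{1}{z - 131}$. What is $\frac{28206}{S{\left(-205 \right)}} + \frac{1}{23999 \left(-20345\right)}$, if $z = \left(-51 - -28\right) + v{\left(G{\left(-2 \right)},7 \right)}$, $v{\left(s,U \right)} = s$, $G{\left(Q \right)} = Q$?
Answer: $- \frac{2148408885313081}{488259655} \approx -4.4001 \cdot 10^{6}$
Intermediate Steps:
$z = -25$ ($z = \left(-51 - -28\right) - 2 = \left(-51 + 28\right) - 2 = -23 - 2 = -25$)
$S{\left(O \right)} = - \frac{1}{156}$ ($S{\left(O \right)} = \frac{1}{-25 - 131} = \frac{1}{-156} = - \frac{1}{156}$)
$\frac{28206}{S{\left(-205 \right)}} + \frac{1}{23999 \left(-20345\right)} = \frac{28206}{- \frac{1}{156}} + \frac{1}{23999 \left(-20345\right)} = 28206 \left(-156\right) + \frac{1}{23999} \left(- \frac{1}{20345}\right) = -4400136 - \frac{1}{488259655} = - \frac{2148408885313081}{488259655}$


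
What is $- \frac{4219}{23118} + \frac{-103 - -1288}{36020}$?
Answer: $- \frac{12457355}{83271036} \approx -0.1496$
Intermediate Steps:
$- \frac{4219}{23118} + \frac{-103 - -1288}{36020} = \left(-4219\right) \frac{1}{23118} + \left(-103 + 1288\right) \frac{1}{36020} = - \frac{4219}{23118} + 1185 \cdot \frac{1}{36020} = - \frac{4219}{23118} + \frac{237}{7204} = - \frac{12457355}{83271036}$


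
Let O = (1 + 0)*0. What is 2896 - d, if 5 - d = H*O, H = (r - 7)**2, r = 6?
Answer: 2891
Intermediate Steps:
O = 0 (O = 1*0 = 0)
H = 1 (H = (6 - 7)**2 = (-1)**2 = 1)
d = 5 (d = 5 - 0 = 5 - 1*0 = 5 + 0 = 5)
2896 - d = 2896 - 1*5 = 2896 - 5 = 2891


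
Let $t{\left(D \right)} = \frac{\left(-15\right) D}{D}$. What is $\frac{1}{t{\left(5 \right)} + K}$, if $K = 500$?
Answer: $\frac{1}{485} \approx 0.0020619$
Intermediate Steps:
$t{\left(D \right)} = -15$
$\frac{1}{t{\left(5 \right)} + K} = \frac{1}{-15 + 500} = \frac{1}{485}$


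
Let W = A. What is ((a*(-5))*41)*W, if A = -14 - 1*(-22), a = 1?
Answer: -1640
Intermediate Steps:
A = 8 (A = -14 + 22 = 8)
W = 8
((a*(-5))*41)*W = ((1*(-5))*41)*8 = -5*41*8 = -205*8 = -1640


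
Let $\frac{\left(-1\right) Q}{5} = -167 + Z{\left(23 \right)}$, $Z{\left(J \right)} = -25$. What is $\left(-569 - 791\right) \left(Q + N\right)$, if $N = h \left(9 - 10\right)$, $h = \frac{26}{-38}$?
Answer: $- \frac{24824080}{19} \approx -1.3065 \cdot 10^{6}$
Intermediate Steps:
$h = - \frac{13}{19}$ ($h = 26 \left(- \frac{1}{38}\right) = - \frac{13}{19} \approx -0.68421$)
$Q = 960$ ($Q = - 5 \left(-167 - 25\right) = \left(-5\right) \left(-192\right) = 960$)
$N = \frac{13}{19}$ ($N = - \frac{13 \left(9 - 10\right)}{19} = \left(- \frac{13}{19}\right) \left(-1\right) = \frac{13}{19} \approx 0.68421$)
$\left(-569 - 791\right) \left(Q + N\right) = \left(-569 - 791\right) \left(960 + \frac{13}{19}\right) = \left(-1360\right) \frac{18253}{19} = - \frac{24824080}{19}$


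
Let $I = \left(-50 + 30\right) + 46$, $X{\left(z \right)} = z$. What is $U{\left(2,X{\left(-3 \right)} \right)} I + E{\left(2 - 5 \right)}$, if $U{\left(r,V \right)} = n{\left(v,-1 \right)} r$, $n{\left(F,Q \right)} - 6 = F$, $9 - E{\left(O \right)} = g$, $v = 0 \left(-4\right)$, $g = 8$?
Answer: $313$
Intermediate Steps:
$v = 0$
$E{\left(O \right)} = 1$ ($E{\left(O \right)} = 9 - 8 = 1$)
$n{\left(F,Q \right)} = 6 + F$
$U{\left(r,V \right)} = 6 r$ ($U{\left(r,V \right)} = \left(6 + 0\right) r = 6 r$)
$I = 26$ ($I = -20 + 46 = 26$)
$U{\left(2,X{\left(-3 \right)} \right)} I + E{\left(2 - 5 \right)} = 6 \cdot 2 \cdot 26 + 1 = 12 \cdot 26 + 1 = 312 + 1 = 313$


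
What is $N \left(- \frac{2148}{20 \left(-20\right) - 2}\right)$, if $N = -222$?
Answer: $- \frac{79476}{67} \approx -1186.2$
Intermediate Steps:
$N \left(- \frac{2148}{20 \left(-20\right) - 2}\right) = - 222 \left(- \frac{2148}{20 \left(-20\right) - 2}\right) = - 222 \left(- \frac{2148}{-400 - 2}\right) = - 222 \left(- \frac{2148}{-402}\right) = - 222 \left(\left(-2148\right) \left(- \frac{1}{402}\right)\right) = \left(-222\right) \frac{358}{67} = - \frac{79476}{67}$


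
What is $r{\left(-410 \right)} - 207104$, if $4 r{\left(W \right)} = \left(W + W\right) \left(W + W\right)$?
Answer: $-39004$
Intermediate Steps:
$r{\left(W \right)} = W^{2}$ ($r{\left(W \right)} = \frac{\left(W + W\right) \left(W + W\right)}{4} = \frac{2 W 2 W}{4} = \frac{4 W^{2}}{4} = W^{2}$)
$r{\left(-410 \right)} - 207104 = \left(-410\right)^{2} - 207104 = 168100 - 207104 = -39004$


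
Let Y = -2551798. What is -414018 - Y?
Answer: 2137780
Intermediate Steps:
-414018 - Y = -414018 - 1*(-2551798) = -414018 + 2551798 = 2137780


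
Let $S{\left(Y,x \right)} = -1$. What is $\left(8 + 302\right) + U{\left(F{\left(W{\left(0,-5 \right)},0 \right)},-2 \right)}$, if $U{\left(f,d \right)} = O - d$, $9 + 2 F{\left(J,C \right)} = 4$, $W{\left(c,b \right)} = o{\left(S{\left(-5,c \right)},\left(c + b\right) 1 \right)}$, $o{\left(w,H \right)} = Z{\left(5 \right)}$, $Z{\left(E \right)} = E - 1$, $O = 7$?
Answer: $319$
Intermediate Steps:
$Z{\left(E \right)} = -1 + E$
$o{\left(w,H \right)} = 4$ ($o{\left(w,H \right)} = -1 + 5 = 4$)
$W{\left(c,b \right)} = 4$
$F{\left(J,C \right)} = - \frac{5}{2}$ ($F{\left(J,C \right)} = - \frac{9}{2} + \frac{1}{2} \cdot 4 = - \frac{9}{2} + 2 = - \frac{5}{2}$)
$U{\left(f,d \right)} = 7 - d$
$\left(8 + 302\right) + U{\left(F{\left(W{\left(0,-5 \right)},0 \right)},-2 \right)} = \left(8 + 302\right) + \left(7 - -2\right) = 310 + \left(7 + 2\right) = 310 + 9 = 319$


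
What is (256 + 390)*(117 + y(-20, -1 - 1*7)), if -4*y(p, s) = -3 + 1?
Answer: 75905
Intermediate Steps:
y(p, s) = ½ (y(p, s) = -(-3 + 1)/4 = -¼*(-2) = ½)
(256 + 390)*(117 + y(-20, -1 - 1*7)) = (256 + 390)*(117 + ½) = 646*(235/2) = 75905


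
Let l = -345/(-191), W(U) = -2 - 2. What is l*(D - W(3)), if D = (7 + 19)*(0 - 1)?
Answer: -7590/191 ≈ -39.738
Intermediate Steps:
W(U) = -4
D = -26 (D = 26*(-1) = -26)
l = 345/191 (l = -345*(-1/191) = 345/191 ≈ 1.8063)
l*(D - W(3)) = 345*(-26 - 1*(-4))/191 = 345*(-26 + 4)/191 = (345/191)*(-22) = -7590/191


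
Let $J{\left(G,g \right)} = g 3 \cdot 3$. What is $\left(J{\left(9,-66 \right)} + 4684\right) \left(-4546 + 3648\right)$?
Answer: $-3672820$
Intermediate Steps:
$J{\left(G,g \right)} = 9 g$ ($J{\left(G,g \right)} = 3 g 3 = 9 g$)
$\left(J{\left(9,-66 \right)} + 4684\right) \left(-4546 + 3648\right) = \left(9 \left(-66\right) + 4684\right) \left(-4546 + 3648\right) = \left(-594 + 4684\right) \left(-898\right) = 4090 \left(-898\right) = -3672820$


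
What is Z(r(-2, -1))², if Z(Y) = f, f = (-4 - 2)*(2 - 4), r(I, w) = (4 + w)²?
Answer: 144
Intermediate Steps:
f = 12 (f = -6*(-2) = 12)
Z(Y) = 12
Z(r(-2, -1))² = 12² = 144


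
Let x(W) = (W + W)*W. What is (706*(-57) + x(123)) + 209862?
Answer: 199878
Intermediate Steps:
x(W) = 2*W² (x(W) = (2*W)*W = 2*W²)
(706*(-57) + x(123)) + 209862 = (706*(-57) + 2*123²) + 209862 = (-40242 + 2*15129) + 209862 = (-40242 + 30258) + 209862 = -9984 + 209862 = 199878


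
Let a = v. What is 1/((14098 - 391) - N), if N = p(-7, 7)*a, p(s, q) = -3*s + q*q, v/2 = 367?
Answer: -1/37673 ≈ -2.6544e-5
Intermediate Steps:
v = 734 (v = 2*367 = 734)
a = 734
p(s, q) = q² - 3*s (p(s, q) = -3*s + q² = q² - 3*s)
N = 51380 (N = (7² - 3*(-7))*734 = (49 + 21)*734 = 70*734 = 51380)
1/((14098 - 391) - N) = 1/((14098 - 391) - 1*51380) = 1/(13707 - 51380) = 1/(-37673) = -1/37673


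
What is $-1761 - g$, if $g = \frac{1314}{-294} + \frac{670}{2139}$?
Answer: $- \frac{184136560}{104811} \approx -1756.8$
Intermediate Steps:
$g = - \frac{435611}{104811}$ ($g = 1314 \left(- \frac{1}{294}\right) + 670 \cdot \frac{1}{2139} = - \frac{219}{49} + \frac{670}{2139} = - \frac{435611}{104811} \approx -4.1562$)
$-1761 - g = -1761 - - \frac{435611}{104811} = -1761 + \frac{435611}{104811} = - \frac{184136560}{104811}$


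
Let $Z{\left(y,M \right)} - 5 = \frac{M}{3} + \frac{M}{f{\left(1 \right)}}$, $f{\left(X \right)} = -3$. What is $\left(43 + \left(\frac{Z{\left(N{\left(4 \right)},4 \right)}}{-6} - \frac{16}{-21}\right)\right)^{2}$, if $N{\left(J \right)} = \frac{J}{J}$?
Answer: $\frac{361201}{196} \approx 1842.9$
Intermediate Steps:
$N{\left(J \right)} = 1$
$Z{\left(y,M \right)} = 5$ ($Z{\left(y,M \right)} = 5 + \left(\frac{M}{3} + \frac{M}{-3}\right) = 5 + \left(M \frac{1}{3} + M \left(- \frac{1}{3}\right)\right) = 5 + \left(\frac{M}{3} - \frac{M}{3}\right) = 5 + 0 = 5$)
$\left(43 + \left(\frac{Z{\left(N{\left(4 \right)},4 \right)}}{-6} - \frac{16}{-21}\right)\right)^{2} = \left(43 + \left(\frac{5}{-6} - \frac{16}{-21}\right)\right)^{2} = \left(43 + \left(5 \left(- \frac{1}{6}\right) - - \frac{16}{21}\right)\right)^{2} = \left(43 + \left(- \frac{5}{6} + \frac{16}{21}\right)\right)^{2} = \left(43 - \frac{1}{14}\right)^{2} = \left(\frac{601}{14}\right)^{2} = \frac{361201}{196}$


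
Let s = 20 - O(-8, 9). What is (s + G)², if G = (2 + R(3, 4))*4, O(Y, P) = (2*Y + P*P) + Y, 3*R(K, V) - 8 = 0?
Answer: 3025/9 ≈ 336.11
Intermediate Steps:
R(K, V) = 8/3 (R(K, V) = 8/3 + (⅓)*0 = 8/3 + 0 = 8/3)
O(Y, P) = P² + 3*Y (O(Y, P) = (2*Y + P²) + Y = (P² + 2*Y) + Y = P² + 3*Y)
s = -37 (s = 20 - (9² + 3*(-8)) = 20 - (81 - 24) = 20 - 1*57 = 20 - 57 = -37)
G = 56/3 (G = (2 + 8/3)*4 = (14/3)*4 = 56/3 ≈ 18.667)
(s + G)² = (-37 + 56/3)² = (-55/3)² = 3025/9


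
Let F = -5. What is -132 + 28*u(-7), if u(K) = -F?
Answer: 8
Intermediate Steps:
u(K) = 5 (u(K) = -1*(-5) = 5)
-132 + 28*u(-7) = -132 + 28*5 = -132 + 140 = 8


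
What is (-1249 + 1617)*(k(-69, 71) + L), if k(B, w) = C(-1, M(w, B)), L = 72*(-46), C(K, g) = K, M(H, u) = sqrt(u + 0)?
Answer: -1219184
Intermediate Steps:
M(H, u) = sqrt(u)
L = -3312
k(B, w) = -1
(-1249 + 1617)*(k(-69, 71) + L) = (-1249 + 1617)*(-1 - 3312) = 368*(-3313) = -1219184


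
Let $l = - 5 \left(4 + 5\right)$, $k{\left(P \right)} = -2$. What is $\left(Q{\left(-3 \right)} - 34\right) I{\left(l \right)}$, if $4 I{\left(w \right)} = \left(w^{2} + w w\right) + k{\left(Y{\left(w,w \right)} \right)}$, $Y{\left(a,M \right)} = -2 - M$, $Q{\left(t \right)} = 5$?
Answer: $-29348$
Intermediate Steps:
$l = -45$ ($l = \left(-5\right) 9 = -45$)
$I{\left(w \right)} = - \frac{1}{2} + \frac{w^{2}}{2}$ ($I{\left(w \right)} = \frac{\left(w^{2} + w w\right) - 2}{4} = \frac{\left(w^{2} + w^{2}\right) - 2}{4} = \frac{2 w^{2} - 2}{4} = \frac{-2 + 2 w^{2}}{4} = - \frac{1}{2} + \frac{w^{2}}{2}$)
$\left(Q{\left(-3 \right)} - 34\right) I{\left(l \right)} = \left(5 - 34\right) \left(- \frac{1}{2} + \frac{\left(-45\right)^{2}}{2}\right) = - 29 \left(- \frac{1}{2} + \frac{1}{2} \cdot 2025\right) = - 29 \left(- \frac{1}{2} + \frac{2025}{2}\right) = \left(-29\right) 1012 = -29348$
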